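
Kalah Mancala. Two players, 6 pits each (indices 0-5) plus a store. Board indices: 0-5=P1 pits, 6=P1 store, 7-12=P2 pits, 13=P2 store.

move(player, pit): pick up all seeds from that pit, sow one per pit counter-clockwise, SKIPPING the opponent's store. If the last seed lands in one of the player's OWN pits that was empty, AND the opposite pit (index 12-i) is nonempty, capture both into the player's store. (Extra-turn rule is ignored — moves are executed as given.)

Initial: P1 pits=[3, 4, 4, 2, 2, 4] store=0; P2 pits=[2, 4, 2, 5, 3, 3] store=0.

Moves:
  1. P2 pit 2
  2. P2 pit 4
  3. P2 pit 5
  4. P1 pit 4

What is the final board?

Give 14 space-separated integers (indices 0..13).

Answer: 5 6 5 2 0 5 1 2 4 0 6 0 0 2

Derivation:
Move 1: P2 pit2 -> P1=[3,4,4,2,2,4](0) P2=[2,4,0,6,4,3](0)
Move 2: P2 pit4 -> P1=[4,5,4,2,2,4](0) P2=[2,4,0,6,0,4](1)
Move 3: P2 pit5 -> P1=[5,6,5,2,2,4](0) P2=[2,4,0,6,0,0](2)
Move 4: P1 pit4 -> P1=[5,6,5,2,0,5](1) P2=[2,4,0,6,0,0](2)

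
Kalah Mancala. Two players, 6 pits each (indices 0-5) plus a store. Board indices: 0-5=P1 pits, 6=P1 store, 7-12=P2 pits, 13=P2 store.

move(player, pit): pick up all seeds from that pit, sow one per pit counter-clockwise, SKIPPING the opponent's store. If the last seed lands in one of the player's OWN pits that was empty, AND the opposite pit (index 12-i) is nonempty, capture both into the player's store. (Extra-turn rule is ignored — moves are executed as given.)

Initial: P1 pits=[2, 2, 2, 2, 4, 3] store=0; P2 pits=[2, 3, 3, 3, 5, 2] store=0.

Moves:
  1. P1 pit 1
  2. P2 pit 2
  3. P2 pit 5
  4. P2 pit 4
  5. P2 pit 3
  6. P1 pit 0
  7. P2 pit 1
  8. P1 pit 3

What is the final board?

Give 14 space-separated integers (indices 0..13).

Answer: 0 3 5 0 6 5 1 3 1 1 1 2 2 3

Derivation:
Move 1: P1 pit1 -> P1=[2,0,3,3,4,3](0) P2=[2,3,3,3,5,2](0)
Move 2: P2 pit2 -> P1=[2,0,3,3,4,3](0) P2=[2,3,0,4,6,3](0)
Move 3: P2 pit5 -> P1=[3,1,3,3,4,3](0) P2=[2,3,0,4,6,0](1)
Move 4: P2 pit4 -> P1=[4,2,4,4,4,3](0) P2=[2,3,0,4,0,1](2)
Move 5: P2 pit3 -> P1=[5,2,4,4,4,3](0) P2=[2,3,0,0,1,2](3)
Move 6: P1 pit0 -> P1=[0,3,5,5,5,4](0) P2=[2,3,0,0,1,2](3)
Move 7: P2 pit1 -> P1=[0,3,5,5,5,4](0) P2=[2,0,1,1,2,2](3)
Move 8: P1 pit3 -> P1=[0,3,5,0,6,5](1) P2=[3,1,1,1,2,2](3)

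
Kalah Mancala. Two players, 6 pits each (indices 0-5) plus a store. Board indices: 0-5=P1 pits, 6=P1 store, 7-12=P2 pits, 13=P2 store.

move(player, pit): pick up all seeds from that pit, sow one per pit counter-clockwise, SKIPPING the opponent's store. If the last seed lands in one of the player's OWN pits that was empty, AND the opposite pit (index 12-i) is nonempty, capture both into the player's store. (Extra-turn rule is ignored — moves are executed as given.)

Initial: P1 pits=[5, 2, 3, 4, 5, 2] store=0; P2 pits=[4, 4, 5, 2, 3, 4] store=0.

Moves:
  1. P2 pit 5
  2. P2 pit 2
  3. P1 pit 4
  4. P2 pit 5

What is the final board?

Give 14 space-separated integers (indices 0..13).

Move 1: P2 pit5 -> P1=[6,3,4,4,5,2](0) P2=[4,4,5,2,3,0](1)
Move 2: P2 pit2 -> P1=[7,3,4,4,5,2](0) P2=[4,4,0,3,4,1](2)
Move 3: P1 pit4 -> P1=[7,3,4,4,0,3](1) P2=[5,5,1,3,4,1](2)
Move 4: P2 pit5 -> P1=[7,3,4,4,0,3](1) P2=[5,5,1,3,4,0](3)

Answer: 7 3 4 4 0 3 1 5 5 1 3 4 0 3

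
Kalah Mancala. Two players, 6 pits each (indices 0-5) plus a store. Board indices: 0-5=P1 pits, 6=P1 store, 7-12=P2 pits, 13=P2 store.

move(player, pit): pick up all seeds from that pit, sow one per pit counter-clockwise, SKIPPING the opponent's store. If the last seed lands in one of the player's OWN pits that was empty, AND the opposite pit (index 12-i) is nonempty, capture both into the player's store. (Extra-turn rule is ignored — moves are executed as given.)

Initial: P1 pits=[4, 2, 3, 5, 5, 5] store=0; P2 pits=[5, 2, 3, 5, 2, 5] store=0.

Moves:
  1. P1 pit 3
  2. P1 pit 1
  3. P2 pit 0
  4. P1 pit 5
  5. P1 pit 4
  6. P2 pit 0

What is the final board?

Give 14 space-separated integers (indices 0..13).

Answer: 4 0 4 0 0 1 7 0 7 4 8 4 6 1

Derivation:
Move 1: P1 pit3 -> P1=[4,2,3,0,6,6](1) P2=[6,3,3,5,2,5](0)
Move 2: P1 pit1 -> P1=[4,0,4,0,6,6](5) P2=[6,3,0,5,2,5](0)
Move 3: P2 pit0 -> P1=[4,0,4,0,6,6](5) P2=[0,4,1,6,3,6](1)
Move 4: P1 pit5 -> P1=[4,0,4,0,6,0](6) P2=[1,5,2,7,4,6](1)
Move 5: P1 pit4 -> P1=[4,0,4,0,0,1](7) P2=[2,6,3,8,4,6](1)
Move 6: P2 pit0 -> P1=[4,0,4,0,0,1](7) P2=[0,7,4,8,4,6](1)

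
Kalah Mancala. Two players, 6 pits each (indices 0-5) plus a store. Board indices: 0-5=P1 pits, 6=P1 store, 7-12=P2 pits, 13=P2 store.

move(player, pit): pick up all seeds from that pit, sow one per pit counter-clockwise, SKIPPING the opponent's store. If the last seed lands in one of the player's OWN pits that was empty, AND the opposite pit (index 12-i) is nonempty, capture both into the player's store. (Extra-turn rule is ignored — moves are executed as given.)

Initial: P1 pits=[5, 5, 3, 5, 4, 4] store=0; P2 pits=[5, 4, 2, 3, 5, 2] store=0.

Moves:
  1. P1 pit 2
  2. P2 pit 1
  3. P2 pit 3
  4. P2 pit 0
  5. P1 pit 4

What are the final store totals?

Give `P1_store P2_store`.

Answer: 1 1

Derivation:
Move 1: P1 pit2 -> P1=[5,5,0,6,5,5](0) P2=[5,4,2,3,5,2](0)
Move 2: P2 pit1 -> P1=[5,5,0,6,5,5](0) P2=[5,0,3,4,6,3](0)
Move 3: P2 pit3 -> P1=[6,5,0,6,5,5](0) P2=[5,0,3,0,7,4](1)
Move 4: P2 pit0 -> P1=[6,5,0,6,5,5](0) P2=[0,1,4,1,8,5](1)
Move 5: P1 pit4 -> P1=[6,5,0,6,0,6](1) P2=[1,2,5,1,8,5](1)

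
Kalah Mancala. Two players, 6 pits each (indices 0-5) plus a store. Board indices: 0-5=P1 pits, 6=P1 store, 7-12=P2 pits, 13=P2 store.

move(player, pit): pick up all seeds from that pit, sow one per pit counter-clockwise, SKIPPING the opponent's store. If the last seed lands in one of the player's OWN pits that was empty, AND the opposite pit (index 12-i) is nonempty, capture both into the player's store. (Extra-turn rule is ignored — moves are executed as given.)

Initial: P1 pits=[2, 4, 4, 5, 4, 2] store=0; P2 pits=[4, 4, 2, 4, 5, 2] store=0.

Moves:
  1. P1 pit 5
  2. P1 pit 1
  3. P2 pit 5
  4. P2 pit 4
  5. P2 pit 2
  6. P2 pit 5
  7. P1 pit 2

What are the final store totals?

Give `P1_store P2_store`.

Answer: 8 5

Derivation:
Move 1: P1 pit5 -> P1=[2,4,4,5,4,0](1) P2=[5,4,2,4,5,2](0)
Move 2: P1 pit1 -> P1=[2,0,5,6,5,0](7) P2=[0,4,2,4,5,2](0)
Move 3: P2 pit5 -> P1=[3,0,5,6,5,0](7) P2=[0,4,2,4,5,0](1)
Move 4: P2 pit4 -> P1=[4,1,6,6,5,0](7) P2=[0,4,2,4,0,1](2)
Move 5: P2 pit2 -> P1=[4,0,6,6,5,0](7) P2=[0,4,0,5,0,1](4)
Move 6: P2 pit5 -> P1=[4,0,6,6,5,0](7) P2=[0,4,0,5,0,0](5)
Move 7: P1 pit2 -> P1=[4,0,0,7,6,1](8) P2=[1,5,0,5,0,0](5)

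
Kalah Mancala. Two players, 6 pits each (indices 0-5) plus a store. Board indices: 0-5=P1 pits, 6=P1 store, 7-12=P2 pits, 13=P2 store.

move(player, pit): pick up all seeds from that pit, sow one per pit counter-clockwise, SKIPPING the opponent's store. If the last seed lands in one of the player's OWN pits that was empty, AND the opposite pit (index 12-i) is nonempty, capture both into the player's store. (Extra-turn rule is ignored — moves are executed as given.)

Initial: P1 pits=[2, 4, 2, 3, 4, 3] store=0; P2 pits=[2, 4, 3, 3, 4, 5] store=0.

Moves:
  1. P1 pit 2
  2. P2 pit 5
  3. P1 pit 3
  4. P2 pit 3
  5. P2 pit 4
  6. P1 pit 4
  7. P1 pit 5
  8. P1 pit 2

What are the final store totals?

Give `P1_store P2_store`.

Move 1: P1 pit2 -> P1=[2,4,0,4,5,3](0) P2=[2,4,3,3,4,5](0)
Move 2: P2 pit5 -> P1=[3,5,1,5,5,3](0) P2=[2,4,3,3,4,0](1)
Move 3: P1 pit3 -> P1=[3,5,1,0,6,4](1) P2=[3,5,3,3,4,0](1)
Move 4: P2 pit3 -> P1=[3,5,1,0,6,4](1) P2=[3,5,3,0,5,1](2)
Move 5: P2 pit4 -> P1=[4,6,2,0,6,4](1) P2=[3,5,3,0,0,2](3)
Move 6: P1 pit4 -> P1=[4,6,2,0,0,5](2) P2=[4,6,4,1,0,2](3)
Move 7: P1 pit5 -> P1=[4,6,2,0,0,0](3) P2=[5,7,5,2,0,2](3)
Move 8: P1 pit2 -> P1=[4,6,0,1,0,0](11) P2=[5,0,5,2,0,2](3)

Answer: 11 3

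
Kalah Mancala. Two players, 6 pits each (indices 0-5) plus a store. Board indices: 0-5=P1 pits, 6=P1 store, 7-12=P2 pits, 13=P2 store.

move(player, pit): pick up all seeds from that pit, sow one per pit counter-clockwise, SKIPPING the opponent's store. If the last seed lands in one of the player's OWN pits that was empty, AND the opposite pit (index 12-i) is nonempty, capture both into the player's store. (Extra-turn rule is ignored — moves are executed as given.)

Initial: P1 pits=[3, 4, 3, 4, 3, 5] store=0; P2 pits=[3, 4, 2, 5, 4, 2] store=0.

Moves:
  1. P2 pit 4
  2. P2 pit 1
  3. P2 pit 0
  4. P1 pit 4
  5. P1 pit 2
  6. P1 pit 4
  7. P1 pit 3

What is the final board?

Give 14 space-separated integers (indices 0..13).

Move 1: P2 pit4 -> P1=[4,5,3,4,3,5](0) P2=[3,4,2,5,0,3](1)
Move 2: P2 pit1 -> P1=[4,5,3,4,3,5](0) P2=[3,0,3,6,1,4](1)
Move 3: P2 pit0 -> P1=[4,5,3,4,3,5](0) P2=[0,1,4,7,1,4](1)
Move 4: P1 pit4 -> P1=[4,5,3,4,0,6](1) P2=[1,1,4,7,1,4](1)
Move 5: P1 pit2 -> P1=[4,5,0,5,1,7](1) P2=[1,1,4,7,1,4](1)
Move 6: P1 pit4 -> P1=[4,5,0,5,0,8](1) P2=[1,1,4,7,1,4](1)
Move 7: P1 pit3 -> P1=[4,5,0,0,1,9](2) P2=[2,2,4,7,1,4](1)

Answer: 4 5 0 0 1 9 2 2 2 4 7 1 4 1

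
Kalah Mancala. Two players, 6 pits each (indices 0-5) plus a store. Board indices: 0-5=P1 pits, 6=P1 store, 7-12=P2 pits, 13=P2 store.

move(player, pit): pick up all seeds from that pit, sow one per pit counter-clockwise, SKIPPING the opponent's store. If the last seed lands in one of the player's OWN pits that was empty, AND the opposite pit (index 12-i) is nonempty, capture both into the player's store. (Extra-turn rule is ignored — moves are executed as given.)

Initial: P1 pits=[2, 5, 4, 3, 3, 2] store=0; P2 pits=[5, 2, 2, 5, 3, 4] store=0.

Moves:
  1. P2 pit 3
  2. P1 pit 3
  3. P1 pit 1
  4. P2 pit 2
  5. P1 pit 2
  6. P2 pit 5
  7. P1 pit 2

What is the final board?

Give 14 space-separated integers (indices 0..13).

Move 1: P2 pit3 -> P1=[3,6,4,3,3,2](0) P2=[5,2,2,0,4,5](1)
Move 2: P1 pit3 -> P1=[3,6,4,0,4,3](1) P2=[5,2,2,0,4,5](1)
Move 3: P1 pit1 -> P1=[3,0,5,1,5,4](2) P2=[6,2,2,0,4,5](1)
Move 4: P2 pit2 -> P1=[3,0,5,1,5,4](2) P2=[6,2,0,1,5,5](1)
Move 5: P1 pit2 -> P1=[3,0,0,2,6,5](3) P2=[7,2,0,1,5,5](1)
Move 6: P2 pit5 -> P1=[4,1,1,3,6,5](3) P2=[7,2,0,1,5,0](2)
Move 7: P1 pit2 -> P1=[4,1,0,4,6,5](3) P2=[7,2,0,1,5,0](2)

Answer: 4 1 0 4 6 5 3 7 2 0 1 5 0 2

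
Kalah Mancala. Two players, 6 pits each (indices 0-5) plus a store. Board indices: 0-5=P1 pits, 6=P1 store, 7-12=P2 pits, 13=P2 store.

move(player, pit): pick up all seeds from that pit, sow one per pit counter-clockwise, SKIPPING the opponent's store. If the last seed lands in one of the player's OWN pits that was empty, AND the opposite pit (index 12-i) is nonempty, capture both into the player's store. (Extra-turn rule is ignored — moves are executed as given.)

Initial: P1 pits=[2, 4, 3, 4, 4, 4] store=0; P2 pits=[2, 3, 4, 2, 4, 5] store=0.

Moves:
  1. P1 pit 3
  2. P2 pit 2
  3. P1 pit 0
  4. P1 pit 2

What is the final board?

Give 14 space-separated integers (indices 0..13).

Answer: 0 5 0 1 6 6 2 3 3 0 3 5 6 1

Derivation:
Move 1: P1 pit3 -> P1=[2,4,3,0,5,5](1) P2=[3,3,4,2,4,5](0)
Move 2: P2 pit2 -> P1=[2,4,3,0,5,5](1) P2=[3,3,0,3,5,6](1)
Move 3: P1 pit0 -> P1=[0,5,4,0,5,5](1) P2=[3,3,0,3,5,6](1)
Move 4: P1 pit2 -> P1=[0,5,0,1,6,6](2) P2=[3,3,0,3,5,6](1)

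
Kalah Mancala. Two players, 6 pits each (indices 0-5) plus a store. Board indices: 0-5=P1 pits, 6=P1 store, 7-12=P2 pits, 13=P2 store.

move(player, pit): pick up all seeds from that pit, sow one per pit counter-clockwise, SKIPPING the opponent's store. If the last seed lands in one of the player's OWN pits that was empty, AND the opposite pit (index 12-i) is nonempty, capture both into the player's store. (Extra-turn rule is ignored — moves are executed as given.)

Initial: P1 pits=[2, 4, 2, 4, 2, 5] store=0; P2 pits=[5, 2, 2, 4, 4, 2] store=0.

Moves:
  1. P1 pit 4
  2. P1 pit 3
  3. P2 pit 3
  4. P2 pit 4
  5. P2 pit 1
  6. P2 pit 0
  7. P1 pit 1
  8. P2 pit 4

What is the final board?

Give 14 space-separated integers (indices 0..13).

Move 1: P1 pit4 -> P1=[2,4,2,4,0,6](1) P2=[5,2,2,4,4,2](0)
Move 2: P1 pit3 -> P1=[2,4,2,0,1,7](2) P2=[6,2,2,4,4,2](0)
Move 3: P2 pit3 -> P1=[3,4,2,0,1,7](2) P2=[6,2,2,0,5,3](1)
Move 4: P2 pit4 -> P1=[4,5,3,0,1,7](2) P2=[6,2,2,0,0,4](2)
Move 5: P2 pit1 -> P1=[4,5,0,0,1,7](2) P2=[6,0,3,0,0,4](6)
Move 6: P2 pit0 -> P1=[4,5,0,0,1,7](2) P2=[0,1,4,1,1,5](7)
Move 7: P1 pit1 -> P1=[4,0,1,1,2,8](3) P2=[0,1,4,1,1,5](7)
Move 8: P2 pit4 -> P1=[4,0,1,1,2,8](3) P2=[0,1,4,1,0,6](7)

Answer: 4 0 1 1 2 8 3 0 1 4 1 0 6 7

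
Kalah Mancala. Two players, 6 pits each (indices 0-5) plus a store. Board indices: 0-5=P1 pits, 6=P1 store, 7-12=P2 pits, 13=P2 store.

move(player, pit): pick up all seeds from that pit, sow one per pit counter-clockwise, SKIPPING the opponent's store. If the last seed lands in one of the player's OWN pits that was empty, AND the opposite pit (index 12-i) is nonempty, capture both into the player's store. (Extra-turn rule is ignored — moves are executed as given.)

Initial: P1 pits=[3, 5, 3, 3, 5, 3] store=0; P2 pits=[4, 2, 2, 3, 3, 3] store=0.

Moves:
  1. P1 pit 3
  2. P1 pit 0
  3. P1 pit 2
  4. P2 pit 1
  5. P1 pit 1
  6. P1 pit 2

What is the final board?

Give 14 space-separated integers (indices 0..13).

Answer: 0 0 0 3 8 6 6 5 0 1 4 3 3 0

Derivation:
Move 1: P1 pit3 -> P1=[3,5,3,0,6,4](1) P2=[4,2,2,3,3,3](0)
Move 2: P1 pit0 -> P1=[0,6,4,0,6,4](4) P2=[4,2,0,3,3,3](0)
Move 3: P1 pit2 -> P1=[0,6,0,1,7,5](5) P2=[4,2,0,3,3,3](0)
Move 4: P2 pit1 -> P1=[0,6,0,1,7,5](5) P2=[4,0,1,4,3,3](0)
Move 5: P1 pit1 -> P1=[0,0,1,2,8,6](6) P2=[5,0,1,4,3,3](0)
Move 6: P1 pit2 -> P1=[0,0,0,3,8,6](6) P2=[5,0,1,4,3,3](0)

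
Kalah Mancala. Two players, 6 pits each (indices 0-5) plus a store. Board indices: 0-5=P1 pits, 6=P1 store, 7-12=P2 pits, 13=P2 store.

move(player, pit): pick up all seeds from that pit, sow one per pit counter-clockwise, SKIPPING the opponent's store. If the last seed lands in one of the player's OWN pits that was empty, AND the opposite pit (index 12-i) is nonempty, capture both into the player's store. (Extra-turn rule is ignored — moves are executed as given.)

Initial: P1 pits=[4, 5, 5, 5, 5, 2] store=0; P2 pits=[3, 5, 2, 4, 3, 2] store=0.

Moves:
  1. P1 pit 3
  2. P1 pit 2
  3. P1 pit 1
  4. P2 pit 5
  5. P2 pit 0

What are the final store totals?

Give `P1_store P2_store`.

Move 1: P1 pit3 -> P1=[4,5,5,0,6,3](1) P2=[4,6,2,4,3,2](0)
Move 2: P1 pit2 -> P1=[4,5,0,1,7,4](2) P2=[5,6,2,4,3,2](0)
Move 3: P1 pit1 -> P1=[4,0,1,2,8,5](3) P2=[5,6,2,4,3,2](0)
Move 4: P2 pit5 -> P1=[5,0,1,2,8,5](3) P2=[5,6,2,4,3,0](1)
Move 5: P2 pit0 -> P1=[0,0,1,2,8,5](3) P2=[0,7,3,5,4,0](7)

Answer: 3 7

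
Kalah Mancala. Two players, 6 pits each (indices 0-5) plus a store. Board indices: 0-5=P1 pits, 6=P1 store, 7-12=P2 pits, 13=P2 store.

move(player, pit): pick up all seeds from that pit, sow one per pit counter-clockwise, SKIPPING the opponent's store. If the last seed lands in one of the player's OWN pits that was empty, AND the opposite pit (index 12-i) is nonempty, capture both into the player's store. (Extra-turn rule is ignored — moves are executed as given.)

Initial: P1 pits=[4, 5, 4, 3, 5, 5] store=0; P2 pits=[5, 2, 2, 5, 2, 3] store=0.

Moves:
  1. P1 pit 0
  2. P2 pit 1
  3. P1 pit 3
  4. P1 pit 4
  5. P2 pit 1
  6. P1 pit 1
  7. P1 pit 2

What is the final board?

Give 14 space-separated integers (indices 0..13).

Answer: 0 0 0 2 2 9 4 9 1 5 7 3 3 0

Derivation:
Move 1: P1 pit0 -> P1=[0,6,5,4,6,5](0) P2=[5,2,2,5,2,3](0)
Move 2: P2 pit1 -> P1=[0,6,5,4,6,5](0) P2=[5,0,3,6,2,3](0)
Move 3: P1 pit3 -> P1=[0,6,5,0,7,6](1) P2=[6,0,3,6,2,3](0)
Move 4: P1 pit4 -> P1=[0,6,5,0,0,7](2) P2=[7,1,4,7,3,3](0)
Move 5: P2 pit1 -> P1=[0,6,5,0,0,7](2) P2=[7,0,5,7,3,3](0)
Move 6: P1 pit1 -> P1=[0,0,6,1,1,8](3) P2=[8,0,5,7,3,3](0)
Move 7: P1 pit2 -> P1=[0,0,0,2,2,9](4) P2=[9,1,5,7,3,3](0)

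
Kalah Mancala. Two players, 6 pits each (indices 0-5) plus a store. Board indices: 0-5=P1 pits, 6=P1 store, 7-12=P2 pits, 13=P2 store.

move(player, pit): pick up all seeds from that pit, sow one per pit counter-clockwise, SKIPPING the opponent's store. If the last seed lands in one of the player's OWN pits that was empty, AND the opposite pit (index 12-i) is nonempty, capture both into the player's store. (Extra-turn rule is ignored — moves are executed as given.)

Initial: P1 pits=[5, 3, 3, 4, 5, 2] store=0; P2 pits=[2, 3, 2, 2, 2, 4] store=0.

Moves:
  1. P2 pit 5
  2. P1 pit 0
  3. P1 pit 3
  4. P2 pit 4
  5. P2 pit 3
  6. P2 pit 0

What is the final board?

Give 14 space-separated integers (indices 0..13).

Answer: 0 5 0 0 7 4 2 0 5 3 0 1 2 8

Derivation:
Move 1: P2 pit5 -> P1=[6,4,4,4,5,2](0) P2=[2,3,2,2,2,0](1)
Move 2: P1 pit0 -> P1=[0,5,5,5,6,3](1) P2=[2,3,2,2,2,0](1)
Move 3: P1 pit3 -> P1=[0,5,5,0,7,4](2) P2=[3,4,2,2,2,0](1)
Move 4: P2 pit4 -> P1=[0,5,5,0,7,4](2) P2=[3,4,2,2,0,1](2)
Move 5: P2 pit3 -> P1=[0,5,5,0,7,4](2) P2=[3,4,2,0,1,2](2)
Move 6: P2 pit0 -> P1=[0,5,0,0,7,4](2) P2=[0,5,3,0,1,2](8)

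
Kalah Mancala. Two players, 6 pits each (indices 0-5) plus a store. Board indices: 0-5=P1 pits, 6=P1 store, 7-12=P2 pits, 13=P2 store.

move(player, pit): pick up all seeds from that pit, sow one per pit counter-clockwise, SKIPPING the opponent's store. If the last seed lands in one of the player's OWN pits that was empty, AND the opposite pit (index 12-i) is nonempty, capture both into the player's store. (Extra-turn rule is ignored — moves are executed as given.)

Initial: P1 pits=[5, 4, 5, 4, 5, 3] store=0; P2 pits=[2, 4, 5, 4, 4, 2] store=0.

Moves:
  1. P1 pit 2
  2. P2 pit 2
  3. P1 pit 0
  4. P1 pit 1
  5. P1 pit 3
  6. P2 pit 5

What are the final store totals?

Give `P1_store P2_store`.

Move 1: P1 pit2 -> P1=[5,4,0,5,6,4](1) P2=[3,4,5,4,4,2](0)
Move 2: P2 pit2 -> P1=[6,4,0,5,6,4](1) P2=[3,4,0,5,5,3](1)
Move 3: P1 pit0 -> P1=[0,5,1,6,7,5](2) P2=[3,4,0,5,5,3](1)
Move 4: P1 pit1 -> P1=[0,0,2,7,8,6](3) P2=[3,4,0,5,5,3](1)
Move 5: P1 pit3 -> P1=[0,0,2,0,9,7](4) P2=[4,5,1,6,5,3](1)
Move 6: P2 pit5 -> P1=[1,1,2,0,9,7](4) P2=[4,5,1,6,5,0](2)

Answer: 4 2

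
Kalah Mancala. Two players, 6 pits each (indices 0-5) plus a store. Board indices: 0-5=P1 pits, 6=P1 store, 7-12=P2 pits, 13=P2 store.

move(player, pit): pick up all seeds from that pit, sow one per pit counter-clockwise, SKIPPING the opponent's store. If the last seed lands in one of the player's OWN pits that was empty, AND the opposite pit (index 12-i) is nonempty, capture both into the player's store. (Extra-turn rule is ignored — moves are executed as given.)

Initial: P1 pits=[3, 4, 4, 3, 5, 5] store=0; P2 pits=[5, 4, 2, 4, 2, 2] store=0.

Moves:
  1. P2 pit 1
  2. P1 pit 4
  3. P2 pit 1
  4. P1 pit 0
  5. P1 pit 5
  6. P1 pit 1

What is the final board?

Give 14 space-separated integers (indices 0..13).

Move 1: P2 pit1 -> P1=[3,4,4,3,5,5](0) P2=[5,0,3,5,3,3](0)
Move 2: P1 pit4 -> P1=[3,4,4,3,0,6](1) P2=[6,1,4,5,3,3](0)
Move 3: P2 pit1 -> P1=[3,4,4,3,0,6](1) P2=[6,0,5,5,3,3](0)
Move 4: P1 pit0 -> P1=[0,5,5,4,0,6](1) P2=[6,0,5,5,3,3](0)
Move 5: P1 pit5 -> P1=[0,5,5,4,0,0](2) P2=[7,1,6,6,4,3](0)
Move 6: P1 pit1 -> P1=[0,0,6,5,1,1](3) P2=[7,1,6,6,4,3](0)

Answer: 0 0 6 5 1 1 3 7 1 6 6 4 3 0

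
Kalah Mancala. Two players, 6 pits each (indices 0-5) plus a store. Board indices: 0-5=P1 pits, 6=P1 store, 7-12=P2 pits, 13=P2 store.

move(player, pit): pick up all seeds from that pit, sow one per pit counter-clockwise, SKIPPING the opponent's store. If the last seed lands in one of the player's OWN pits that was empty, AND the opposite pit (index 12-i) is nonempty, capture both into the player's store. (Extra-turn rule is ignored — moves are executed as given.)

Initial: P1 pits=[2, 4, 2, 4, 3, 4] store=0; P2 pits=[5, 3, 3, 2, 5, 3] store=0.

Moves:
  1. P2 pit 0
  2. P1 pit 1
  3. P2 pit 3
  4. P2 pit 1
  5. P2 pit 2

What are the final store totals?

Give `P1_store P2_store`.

Answer: 0 2

Derivation:
Move 1: P2 pit0 -> P1=[2,4,2,4,3,4](0) P2=[0,4,4,3,6,4](0)
Move 2: P1 pit1 -> P1=[2,0,3,5,4,5](0) P2=[0,4,4,3,6,4](0)
Move 3: P2 pit3 -> P1=[2,0,3,5,4,5](0) P2=[0,4,4,0,7,5](1)
Move 4: P2 pit1 -> P1=[2,0,3,5,4,5](0) P2=[0,0,5,1,8,6](1)
Move 5: P2 pit2 -> P1=[3,0,3,5,4,5](0) P2=[0,0,0,2,9,7](2)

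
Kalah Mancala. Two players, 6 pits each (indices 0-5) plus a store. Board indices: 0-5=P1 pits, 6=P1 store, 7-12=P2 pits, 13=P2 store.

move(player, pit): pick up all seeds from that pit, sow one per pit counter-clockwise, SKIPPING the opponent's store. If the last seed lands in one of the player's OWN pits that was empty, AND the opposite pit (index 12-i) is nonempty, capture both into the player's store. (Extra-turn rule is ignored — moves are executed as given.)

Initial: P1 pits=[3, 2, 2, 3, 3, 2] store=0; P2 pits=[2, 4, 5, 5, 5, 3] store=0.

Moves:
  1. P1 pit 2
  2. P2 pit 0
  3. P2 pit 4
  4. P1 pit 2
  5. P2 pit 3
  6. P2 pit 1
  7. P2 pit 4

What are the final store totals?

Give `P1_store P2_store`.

Move 1: P1 pit2 -> P1=[3,2,0,4,4,2](0) P2=[2,4,5,5,5,3](0)
Move 2: P2 pit0 -> P1=[3,2,0,4,4,2](0) P2=[0,5,6,5,5,3](0)
Move 3: P2 pit4 -> P1=[4,3,1,4,4,2](0) P2=[0,5,6,5,0,4](1)
Move 4: P1 pit2 -> P1=[4,3,0,5,4,2](0) P2=[0,5,6,5,0,4](1)
Move 5: P2 pit3 -> P1=[5,4,0,5,4,2](0) P2=[0,5,6,0,1,5](2)
Move 6: P2 pit1 -> P1=[5,4,0,5,4,2](0) P2=[0,0,7,1,2,6](3)
Move 7: P2 pit4 -> P1=[5,4,0,5,4,2](0) P2=[0,0,7,1,0,7](4)

Answer: 0 4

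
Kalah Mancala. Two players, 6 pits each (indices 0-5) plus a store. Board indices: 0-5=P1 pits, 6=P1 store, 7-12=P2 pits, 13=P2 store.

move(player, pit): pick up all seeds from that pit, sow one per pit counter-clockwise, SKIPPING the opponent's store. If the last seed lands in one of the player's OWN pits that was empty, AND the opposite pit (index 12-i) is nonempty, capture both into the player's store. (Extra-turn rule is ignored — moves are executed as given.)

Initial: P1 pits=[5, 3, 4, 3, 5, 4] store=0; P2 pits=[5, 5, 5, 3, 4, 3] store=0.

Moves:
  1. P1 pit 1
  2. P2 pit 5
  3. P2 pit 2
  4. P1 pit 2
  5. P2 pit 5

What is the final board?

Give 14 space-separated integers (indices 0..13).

Move 1: P1 pit1 -> P1=[5,0,5,4,6,4](0) P2=[5,5,5,3,4,3](0)
Move 2: P2 pit5 -> P1=[6,1,5,4,6,4](0) P2=[5,5,5,3,4,0](1)
Move 3: P2 pit2 -> P1=[7,1,5,4,6,4](0) P2=[5,5,0,4,5,1](2)
Move 4: P1 pit2 -> P1=[7,1,0,5,7,5](1) P2=[6,5,0,4,5,1](2)
Move 5: P2 pit5 -> P1=[7,1,0,5,7,5](1) P2=[6,5,0,4,5,0](3)

Answer: 7 1 0 5 7 5 1 6 5 0 4 5 0 3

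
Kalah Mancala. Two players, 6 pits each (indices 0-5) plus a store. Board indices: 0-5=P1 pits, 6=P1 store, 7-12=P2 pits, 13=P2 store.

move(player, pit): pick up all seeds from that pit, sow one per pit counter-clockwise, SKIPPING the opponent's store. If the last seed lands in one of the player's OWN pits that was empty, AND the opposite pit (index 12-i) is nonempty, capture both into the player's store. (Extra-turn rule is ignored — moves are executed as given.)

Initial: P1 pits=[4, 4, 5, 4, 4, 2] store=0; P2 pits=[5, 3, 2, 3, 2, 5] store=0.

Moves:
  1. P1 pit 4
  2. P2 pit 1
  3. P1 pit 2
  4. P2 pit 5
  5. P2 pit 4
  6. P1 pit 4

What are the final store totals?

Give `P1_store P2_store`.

Move 1: P1 pit4 -> P1=[4,4,5,4,0,3](1) P2=[6,4,2,3,2,5](0)
Move 2: P2 pit1 -> P1=[4,4,5,4,0,3](1) P2=[6,0,3,4,3,6](0)
Move 3: P1 pit2 -> P1=[4,4,0,5,1,4](2) P2=[7,0,3,4,3,6](0)
Move 4: P2 pit5 -> P1=[5,5,1,6,2,4](2) P2=[7,0,3,4,3,0](1)
Move 5: P2 pit4 -> P1=[6,5,1,6,2,4](2) P2=[7,0,3,4,0,1](2)
Move 6: P1 pit4 -> P1=[6,5,1,6,0,5](3) P2=[7,0,3,4,0,1](2)

Answer: 3 2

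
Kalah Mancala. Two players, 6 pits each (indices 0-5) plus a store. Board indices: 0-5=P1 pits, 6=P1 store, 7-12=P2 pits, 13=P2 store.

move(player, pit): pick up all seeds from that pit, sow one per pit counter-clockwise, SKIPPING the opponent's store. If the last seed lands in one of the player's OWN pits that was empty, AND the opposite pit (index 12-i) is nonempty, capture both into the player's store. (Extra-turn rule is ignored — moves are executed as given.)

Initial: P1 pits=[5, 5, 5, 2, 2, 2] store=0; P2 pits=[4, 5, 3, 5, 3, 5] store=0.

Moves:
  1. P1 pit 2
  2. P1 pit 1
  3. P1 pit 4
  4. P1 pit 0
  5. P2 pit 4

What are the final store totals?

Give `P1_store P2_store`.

Answer: 3 1

Derivation:
Move 1: P1 pit2 -> P1=[5,5,0,3,3,3](1) P2=[5,5,3,5,3,5](0)
Move 2: P1 pit1 -> P1=[5,0,1,4,4,4](2) P2=[5,5,3,5,3,5](0)
Move 3: P1 pit4 -> P1=[5,0,1,4,0,5](3) P2=[6,6,3,5,3,5](0)
Move 4: P1 pit0 -> P1=[0,1,2,5,1,6](3) P2=[6,6,3,5,3,5](0)
Move 5: P2 pit4 -> P1=[1,1,2,5,1,6](3) P2=[6,6,3,5,0,6](1)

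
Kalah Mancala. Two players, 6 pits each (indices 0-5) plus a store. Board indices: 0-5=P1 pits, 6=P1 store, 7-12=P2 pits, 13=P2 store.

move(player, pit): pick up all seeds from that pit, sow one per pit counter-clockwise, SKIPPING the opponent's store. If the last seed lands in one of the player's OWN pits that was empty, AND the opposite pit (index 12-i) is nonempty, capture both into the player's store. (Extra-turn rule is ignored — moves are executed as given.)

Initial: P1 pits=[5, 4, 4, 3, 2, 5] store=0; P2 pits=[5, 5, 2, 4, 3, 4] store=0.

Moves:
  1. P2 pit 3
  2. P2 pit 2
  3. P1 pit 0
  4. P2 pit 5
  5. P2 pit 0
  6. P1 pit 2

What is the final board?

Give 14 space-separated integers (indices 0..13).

Answer: 0 6 0 6 4 7 2 1 7 1 2 6 0 4

Derivation:
Move 1: P2 pit3 -> P1=[6,4,4,3,2,5](0) P2=[5,5,2,0,4,5](1)
Move 2: P2 pit2 -> P1=[6,4,4,3,2,5](0) P2=[5,5,0,1,5,5](1)
Move 3: P1 pit0 -> P1=[0,5,5,4,3,6](1) P2=[5,5,0,1,5,5](1)
Move 4: P2 pit5 -> P1=[1,6,6,5,3,6](1) P2=[5,5,0,1,5,0](2)
Move 5: P2 pit0 -> P1=[0,6,6,5,3,6](1) P2=[0,6,1,2,6,0](4)
Move 6: P1 pit2 -> P1=[0,6,0,6,4,7](2) P2=[1,7,1,2,6,0](4)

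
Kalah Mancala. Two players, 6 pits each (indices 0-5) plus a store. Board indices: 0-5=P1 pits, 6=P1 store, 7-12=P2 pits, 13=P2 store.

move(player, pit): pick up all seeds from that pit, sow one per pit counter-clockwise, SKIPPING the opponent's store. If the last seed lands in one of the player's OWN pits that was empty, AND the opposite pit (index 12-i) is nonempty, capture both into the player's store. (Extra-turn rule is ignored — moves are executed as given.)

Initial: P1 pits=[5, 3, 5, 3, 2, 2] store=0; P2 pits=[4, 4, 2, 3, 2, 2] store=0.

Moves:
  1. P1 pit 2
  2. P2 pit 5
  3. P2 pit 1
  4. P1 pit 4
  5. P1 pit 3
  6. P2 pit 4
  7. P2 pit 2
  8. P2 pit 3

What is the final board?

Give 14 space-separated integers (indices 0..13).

Answer: 2 4 0 0 1 5 3 7 0 0 0 2 3 10

Derivation:
Move 1: P1 pit2 -> P1=[5,3,0,4,3,3](1) P2=[5,4,2,3,2,2](0)
Move 2: P2 pit5 -> P1=[6,3,0,4,3,3](1) P2=[5,4,2,3,2,0](1)
Move 3: P2 pit1 -> P1=[0,3,0,4,3,3](1) P2=[5,0,3,4,3,0](8)
Move 4: P1 pit4 -> P1=[0,3,0,4,0,4](2) P2=[6,0,3,4,3,0](8)
Move 5: P1 pit3 -> P1=[0,3,0,0,1,5](3) P2=[7,0,3,4,3,0](8)
Move 6: P2 pit4 -> P1=[1,3,0,0,1,5](3) P2=[7,0,3,4,0,1](9)
Move 7: P2 pit2 -> P1=[1,3,0,0,1,5](3) P2=[7,0,0,5,1,2](9)
Move 8: P2 pit3 -> P1=[2,4,0,0,1,5](3) P2=[7,0,0,0,2,3](10)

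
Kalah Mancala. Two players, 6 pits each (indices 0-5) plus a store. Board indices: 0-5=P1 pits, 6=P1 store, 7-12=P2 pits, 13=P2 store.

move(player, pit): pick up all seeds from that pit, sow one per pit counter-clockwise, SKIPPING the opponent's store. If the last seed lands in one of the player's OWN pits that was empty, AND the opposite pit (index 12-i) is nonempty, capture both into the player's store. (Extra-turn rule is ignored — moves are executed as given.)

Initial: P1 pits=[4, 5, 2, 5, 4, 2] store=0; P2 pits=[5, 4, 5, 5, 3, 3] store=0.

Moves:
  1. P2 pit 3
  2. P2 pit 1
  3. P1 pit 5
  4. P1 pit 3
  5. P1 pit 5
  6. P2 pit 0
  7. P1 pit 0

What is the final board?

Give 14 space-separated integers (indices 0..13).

Answer: 0 7 3 1 6 1 4 0 2 7 2 6 6 2

Derivation:
Move 1: P2 pit3 -> P1=[5,6,2,5,4,2](0) P2=[5,4,5,0,4,4](1)
Move 2: P2 pit1 -> P1=[5,6,2,5,4,2](0) P2=[5,0,6,1,5,5](1)
Move 3: P1 pit5 -> P1=[5,6,2,5,4,0](1) P2=[6,0,6,1,5,5](1)
Move 4: P1 pit3 -> P1=[5,6,2,0,5,1](2) P2=[7,1,6,1,5,5](1)
Move 5: P1 pit5 -> P1=[5,6,2,0,5,0](3) P2=[7,1,6,1,5,5](1)
Move 6: P2 pit0 -> P1=[6,6,2,0,5,0](3) P2=[0,2,7,2,6,6](2)
Move 7: P1 pit0 -> P1=[0,7,3,1,6,1](4) P2=[0,2,7,2,6,6](2)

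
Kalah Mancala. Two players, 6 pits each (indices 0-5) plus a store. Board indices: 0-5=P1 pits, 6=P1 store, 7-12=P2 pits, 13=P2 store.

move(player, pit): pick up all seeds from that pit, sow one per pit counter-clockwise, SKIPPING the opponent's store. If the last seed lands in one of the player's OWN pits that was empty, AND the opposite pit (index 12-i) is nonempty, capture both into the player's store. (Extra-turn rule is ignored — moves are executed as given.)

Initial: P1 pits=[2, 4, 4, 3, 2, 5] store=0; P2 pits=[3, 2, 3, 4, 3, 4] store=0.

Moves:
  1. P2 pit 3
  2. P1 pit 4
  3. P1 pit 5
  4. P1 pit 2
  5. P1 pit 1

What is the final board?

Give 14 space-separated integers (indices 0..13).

Answer: 3 0 1 5 2 2 3 4 3 4 1 5 5 1

Derivation:
Move 1: P2 pit3 -> P1=[3,4,4,3,2,5](0) P2=[3,2,3,0,4,5](1)
Move 2: P1 pit4 -> P1=[3,4,4,3,0,6](1) P2=[3,2,3,0,4,5](1)
Move 3: P1 pit5 -> P1=[3,4,4,3,0,0](2) P2=[4,3,4,1,5,5](1)
Move 4: P1 pit2 -> P1=[3,4,0,4,1,1](3) P2=[4,3,4,1,5,5](1)
Move 5: P1 pit1 -> P1=[3,0,1,5,2,2](3) P2=[4,3,4,1,5,5](1)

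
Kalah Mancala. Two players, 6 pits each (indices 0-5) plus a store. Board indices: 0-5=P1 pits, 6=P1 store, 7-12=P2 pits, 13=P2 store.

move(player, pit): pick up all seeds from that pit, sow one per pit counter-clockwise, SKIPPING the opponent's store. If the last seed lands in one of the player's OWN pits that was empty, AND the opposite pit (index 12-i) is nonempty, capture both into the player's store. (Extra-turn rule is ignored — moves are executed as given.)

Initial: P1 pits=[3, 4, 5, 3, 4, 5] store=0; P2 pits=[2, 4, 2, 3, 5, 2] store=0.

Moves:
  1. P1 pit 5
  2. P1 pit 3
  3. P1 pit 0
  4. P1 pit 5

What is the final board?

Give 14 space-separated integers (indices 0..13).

Answer: 0 5 6 0 5 0 7 3 5 0 4 5 2 0

Derivation:
Move 1: P1 pit5 -> P1=[3,4,5,3,4,0](1) P2=[3,5,3,4,5,2](0)
Move 2: P1 pit3 -> P1=[3,4,5,0,5,1](2) P2=[3,5,3,4,5,2](0)
Move 3: P1 pit0 -> P1=[0,5,6,0,5,1](6) P2=[3,5,0,4,5,2](0)
Move 4: P1 pit5 -> P1=[0,5,6,0,5,0](7) P2=[3,5,0,4,5,2](0)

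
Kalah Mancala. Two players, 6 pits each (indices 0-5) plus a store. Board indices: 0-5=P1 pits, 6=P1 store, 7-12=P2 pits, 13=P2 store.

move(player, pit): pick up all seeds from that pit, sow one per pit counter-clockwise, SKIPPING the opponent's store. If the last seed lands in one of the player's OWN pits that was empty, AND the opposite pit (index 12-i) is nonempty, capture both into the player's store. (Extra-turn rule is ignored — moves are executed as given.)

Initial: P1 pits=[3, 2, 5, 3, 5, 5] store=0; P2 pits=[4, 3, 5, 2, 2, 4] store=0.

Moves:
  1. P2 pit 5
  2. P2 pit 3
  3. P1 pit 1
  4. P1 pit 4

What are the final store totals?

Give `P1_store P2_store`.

Move 1: P2 pit5 -> P1=[4,3,6,3,5,5](0) P2=[4,3,5,2,2,0](1)
Move 2: P2 pit3 -> P1=[0,3,6,3,5,5](0) P2=[4,3,5,0,3,0](6)
Move 3: P1 pit1 -> P1=[0,0,7,4,6,5](0) P2=[4,3,5,0,3,0](6)
Move 4: P1 pit4 -> P1=[0,0,7,4,0,6](1) P2=[5,4,6,1,3,0](6)

Answer: 1 6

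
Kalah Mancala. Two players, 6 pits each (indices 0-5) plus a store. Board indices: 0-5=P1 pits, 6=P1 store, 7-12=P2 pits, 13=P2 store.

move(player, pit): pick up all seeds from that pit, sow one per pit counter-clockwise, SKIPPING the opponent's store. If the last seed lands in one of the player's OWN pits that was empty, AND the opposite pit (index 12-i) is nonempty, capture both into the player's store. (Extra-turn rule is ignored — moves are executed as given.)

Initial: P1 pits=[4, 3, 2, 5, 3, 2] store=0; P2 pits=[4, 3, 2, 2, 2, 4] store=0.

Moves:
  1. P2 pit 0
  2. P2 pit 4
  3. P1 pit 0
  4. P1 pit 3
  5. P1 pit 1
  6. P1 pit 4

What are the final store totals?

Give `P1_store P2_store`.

Answer: 2 1

Derivation:
Move 1: P2 pit0 -> P1=[4,3,2,5,3,2](0) P2=[0,4,3,3,3,4](0)
Move 2: P2 pit4 -> P1=[5,3,2,5,3,2](0) P2=[0,4,3,3,0,5](1)
Move 3: P1 pit0 -> P1=[0,4,3,6,4,3](0) P2=[0,4,3,3,0,5](1)
Move 4: P1 pit3 -> P1=[0,4,3,0,5,4](1) P2=[1,5,4,3,0,5](1)
Move 5: P1 pit1 -> P1=[0,0,4,1,6,5](1) P2=[1,5,4,3,0,5](1)
Move 6: P1 pit4 -> P1=[0,0,4,1,0,6](2) P2=[2,6,5,4,0,5](1)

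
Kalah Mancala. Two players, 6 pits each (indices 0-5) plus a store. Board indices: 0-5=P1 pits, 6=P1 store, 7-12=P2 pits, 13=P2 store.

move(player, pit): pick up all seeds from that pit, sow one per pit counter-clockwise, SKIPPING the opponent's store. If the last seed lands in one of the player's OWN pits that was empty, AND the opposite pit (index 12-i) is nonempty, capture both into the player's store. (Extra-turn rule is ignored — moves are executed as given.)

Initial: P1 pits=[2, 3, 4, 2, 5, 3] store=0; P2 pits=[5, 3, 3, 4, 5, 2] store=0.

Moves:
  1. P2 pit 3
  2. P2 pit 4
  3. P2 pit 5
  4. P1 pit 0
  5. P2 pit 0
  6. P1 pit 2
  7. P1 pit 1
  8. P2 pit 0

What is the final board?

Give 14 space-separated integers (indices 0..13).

Answer: 0 0 1 6 8 6 2 0 6 6 1 1 1 3

Derivation:
Move 1: P2 pit3 -> P1=[3,3,4,2,5,3](0) P2=[5,3,3,0,6,3](1)
Move 2: P2 pit4 -> P1=[4,4,5,3,5,3](0) P2=[5,3,3,0,0,4](2)
Move 3: P2 pit5 -> P1=[5,5,6,3,5,3](0) P2=[5,3,3,0,0,0](3)
Move 4: P1 pit0 -> P1=[0,6,7,4,6,4](0) P2=[5,3,3,0,0,0](3)
Move 5: P2 pit0 -> P1=[0,6,7,4,6,4](0) P2=[0,4,4,1,1,1](3)
Move 6: P1 pit2 -> P1=[0,6,0,5,7,5](1) P2=[1,5,5,1,1,1](3)
Move 7: P1 pit1 -> P1=[0,0,1,6,8,6](2) P2=[2,5,5,1,1,1](3)
Move 8: P2 pit0 -> P1=[0,0,1,6,8,6](2) P2=[0,6,6,1,1,1](3)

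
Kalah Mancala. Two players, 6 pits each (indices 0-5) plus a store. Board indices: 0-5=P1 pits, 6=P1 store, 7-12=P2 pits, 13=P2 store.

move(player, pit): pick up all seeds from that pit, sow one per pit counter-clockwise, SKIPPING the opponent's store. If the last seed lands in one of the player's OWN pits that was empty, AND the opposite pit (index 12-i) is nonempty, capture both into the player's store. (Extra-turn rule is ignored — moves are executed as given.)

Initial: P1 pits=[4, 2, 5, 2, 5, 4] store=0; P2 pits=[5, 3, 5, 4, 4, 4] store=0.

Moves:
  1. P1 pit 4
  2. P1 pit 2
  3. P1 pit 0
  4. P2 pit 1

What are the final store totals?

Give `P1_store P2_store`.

Answer: 2 0

Derivation:
Move 1: P1 pit4 -> P1=[4,2,5,2,0,5](1) P2=[6,4,6,4,4,4](0)
Move 2: P1 pit2 -> P1=[4,2,0,3,1,6](2) P2=[7,4,6,4,4,4](0)
Move 3: P1 pit0 -> P1=[0,3,1,4,2,6](2) P2=[7,4,6,4,4,4](0)
Move 4: P2 pit1 -> P1=[0,3,1,4,2,6](2) P2=[7,0,7,5,5,5](0)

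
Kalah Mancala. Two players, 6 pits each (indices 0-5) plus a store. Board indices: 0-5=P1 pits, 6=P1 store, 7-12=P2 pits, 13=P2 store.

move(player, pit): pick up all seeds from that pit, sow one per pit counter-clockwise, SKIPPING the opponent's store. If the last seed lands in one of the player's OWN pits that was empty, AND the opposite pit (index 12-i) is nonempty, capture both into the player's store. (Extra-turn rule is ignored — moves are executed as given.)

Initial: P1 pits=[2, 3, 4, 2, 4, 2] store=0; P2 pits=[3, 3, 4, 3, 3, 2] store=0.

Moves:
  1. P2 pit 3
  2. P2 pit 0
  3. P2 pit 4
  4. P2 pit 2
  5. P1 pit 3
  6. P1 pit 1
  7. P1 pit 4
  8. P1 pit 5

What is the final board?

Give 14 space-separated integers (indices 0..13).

Move 1: P2 pit3 -> P1=[2,3,4,2,4,2](0) P2=[3,3,4,0,4,3](1)
Move 2: P2 pit0 -> P1=[2,3,0,2,4,2](0) P2=[0,4,5,0,4,3](6)
Move 3: P2 pit4 -> P1=[3,4,0,2,4,2](0) P2=[0,4,5,0,0,4](7)
Move 4: P2 pit2 -> P1=[4,4,0,2,4,2](0) P2=[0,4,0,1,1,5](8)
Move 5: P1 pit3 -> P1=[4,4,0,0,5,3](0) P2=[0,4,0,1,1,5](8)
Move 6: P1 pit1 -> P1=[4,0,1,1,6,4](0) P2=[0,4,0,1,1,5](8)
Move 7: P1 pit4 -> P1=[4,0,1,1,0,5](1) P2=[1,5,1,2,1,5](8)
Move 8: P1 pit5 -> P1=[4,0,1,1,0,0](2) P2=[2,6,2,3,1,5](8)

Answer: 4 0 1 1 0 0 2 2 6 2 3 1 5 8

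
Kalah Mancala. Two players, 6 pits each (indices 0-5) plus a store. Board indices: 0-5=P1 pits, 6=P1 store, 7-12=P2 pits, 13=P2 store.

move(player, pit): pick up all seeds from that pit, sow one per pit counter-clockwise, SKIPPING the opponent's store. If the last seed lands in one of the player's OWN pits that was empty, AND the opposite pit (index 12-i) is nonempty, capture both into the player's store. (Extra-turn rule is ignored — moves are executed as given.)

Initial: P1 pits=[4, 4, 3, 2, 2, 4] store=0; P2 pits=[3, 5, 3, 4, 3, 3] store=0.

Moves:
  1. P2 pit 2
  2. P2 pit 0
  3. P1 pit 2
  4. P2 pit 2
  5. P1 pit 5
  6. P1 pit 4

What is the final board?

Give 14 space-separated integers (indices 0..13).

Answer: 4 4 0 3 0 1 2 2 7 1 8 4 4 0

Derivation:
Move 1: P2 pit2 -> P1=[4,4,3,2,2,4](0) P2=[3,5,0,5,4,4](0)
Move 2: P2 pit0 -> P1=[4,4,3,2,2,4](0) P2=[0,6,1,6,4,4](0)
Move 3: P1 pit2 -> P1=[4,4,0,3,3,5](0) P2=[0,6,1,6,4,4](0)
Move 4: P2 pit2 -> P1=[4,4,0,3,3,5](0) P2=[0,6,0,7,4,4](0)
Move 5: P1 pit5 -> P1=[4,4,0,3,3,0](1) P2=[1,7,1,8,4,4](0)
Move 6: P1 pit4 -> P1=[4,4,0,3,0,1](2) P2=[2,7,1,8,4,4](0)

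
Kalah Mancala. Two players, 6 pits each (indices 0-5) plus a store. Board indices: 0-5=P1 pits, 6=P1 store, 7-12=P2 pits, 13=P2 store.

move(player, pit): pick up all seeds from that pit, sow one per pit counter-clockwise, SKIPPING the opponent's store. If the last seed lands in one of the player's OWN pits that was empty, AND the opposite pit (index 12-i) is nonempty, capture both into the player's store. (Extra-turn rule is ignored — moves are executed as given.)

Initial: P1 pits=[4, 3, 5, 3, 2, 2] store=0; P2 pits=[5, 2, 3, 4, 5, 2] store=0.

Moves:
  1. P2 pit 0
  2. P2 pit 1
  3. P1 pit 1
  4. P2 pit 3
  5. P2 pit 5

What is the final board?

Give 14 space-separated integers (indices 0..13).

Move 1: P2 pit0 -> P1=[4,3,5,3,2,2](0) P2=[0,3,4,5,6,3](0)
Move 2: P2 pit1 -> P1=[4,3,5,3,2,2](0) P2=[0,0,5,6,7,3](0)
Move 3: P1 pit1 -> P1=[4,0,6,4,3,2](0) P2=[0,0,5,6,7,3](0)
Move 4: P2 pit3 -> P1=[5,1,7,4,3,2](0) P2=[0,0,5,0,8,4](1)
Move 5: P2 pit5 -> P1=[6,2,8,4,3,2](0) P2=[0,0,5,0,8,0](2)

Answer: 6 2 8 4 3 2 0 0 0 5 0 8 0 2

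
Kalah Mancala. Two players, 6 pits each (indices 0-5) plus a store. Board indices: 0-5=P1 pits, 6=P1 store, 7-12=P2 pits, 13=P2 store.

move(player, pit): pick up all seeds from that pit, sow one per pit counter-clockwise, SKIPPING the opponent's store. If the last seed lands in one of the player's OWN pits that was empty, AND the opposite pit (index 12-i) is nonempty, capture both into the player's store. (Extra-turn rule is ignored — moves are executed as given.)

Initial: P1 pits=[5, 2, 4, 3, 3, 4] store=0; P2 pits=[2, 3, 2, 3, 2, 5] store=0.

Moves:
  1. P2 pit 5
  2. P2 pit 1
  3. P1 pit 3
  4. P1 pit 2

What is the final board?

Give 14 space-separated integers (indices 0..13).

Answer: 6 3 0 1 5 6 2 4 0 3 4 3 0 1

Derivation:
Move 1: P2 pit5 -> P1=[6,3,5,4,3,4](0) P2=[2,3,2,3,2,0](1)
Move 2: P2 pit1 -> P1=[6,3,5,4,3,4](0) P2=[2,0,3,4,3,0](1)
Move 3: P1 pit3 -> P1=[6,3,5,0,4,5](1) P2=[3,0,3,4,3,0](1)
Move 4: P1 pit2 -> P1=[6,3,0,1,5,6](2) P2=[4,0,3,4,3,0](1)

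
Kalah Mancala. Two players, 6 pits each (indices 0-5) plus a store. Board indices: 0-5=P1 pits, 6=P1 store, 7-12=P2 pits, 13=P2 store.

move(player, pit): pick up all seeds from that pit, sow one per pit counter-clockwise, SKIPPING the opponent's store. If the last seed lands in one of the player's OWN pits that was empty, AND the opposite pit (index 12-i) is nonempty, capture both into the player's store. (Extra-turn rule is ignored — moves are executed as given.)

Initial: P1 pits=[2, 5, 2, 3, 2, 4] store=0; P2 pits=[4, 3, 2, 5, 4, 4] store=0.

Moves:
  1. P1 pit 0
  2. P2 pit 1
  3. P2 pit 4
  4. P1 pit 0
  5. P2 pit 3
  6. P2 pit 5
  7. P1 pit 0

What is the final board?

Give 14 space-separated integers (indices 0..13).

Answer: 0 11 7 4 3 4 0 4 0 3 0 1 0 3

Derivation:
Move 1: P1 pit0 -> P1=[0,6,3,3,2,4](0) P2=[4,3,2,5,4,4](0)
Move 2: P2 pit1 -> P1=[0,6,3,3,2,4](0) P2=[4,0,3,6,5,4](0)
Move 3: P2 pit4 -> P1=[1,7,4,3,2,4](0) P2=[4,0,3,6,0,5](1)
Move 4: P1 pit0 -> P1=[0,8,4,3,2,4](0) P2=[4,0,3,6,0,5](1)
Move 5: P2 pit3 -> P1=[1,9,5,3,2,4](0) P2=[4,0,3,0,1,6](2)
Move 6: P2 pit5 -> P1=[2,10,6,4,3,4](0) P2=[4,0,3,0,1,0](3)
Move 7: P1 pit0 -> P1=[0,11,7,4,3,4](0) P2=[4,0,3,0,1,0](3)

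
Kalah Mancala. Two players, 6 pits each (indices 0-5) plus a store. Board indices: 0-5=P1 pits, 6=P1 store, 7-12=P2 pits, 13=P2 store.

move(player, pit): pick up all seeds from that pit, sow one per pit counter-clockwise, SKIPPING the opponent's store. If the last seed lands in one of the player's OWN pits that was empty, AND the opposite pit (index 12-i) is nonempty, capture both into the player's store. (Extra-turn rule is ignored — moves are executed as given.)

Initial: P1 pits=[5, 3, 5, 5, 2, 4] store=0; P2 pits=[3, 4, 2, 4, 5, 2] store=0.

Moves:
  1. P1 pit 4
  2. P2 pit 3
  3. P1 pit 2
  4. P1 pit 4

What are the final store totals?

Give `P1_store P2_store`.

Move 1: P1 pit4 -> P1=[5,3,5,5,0,5](1) P2=[3,4,2,4,5,2](0)
Move 2: P2 pit3 -> P1=[6,3,5,5,0,5](1) P2=[3,4,2,0,6,3](1)
Move 3: P1 pit2 -> P1=[6,3,0,6,1,6](2) P2=[4,4,2,0,6,3](1)
Move 4: P1 pit4 -> P1=[6,3,0,6,0,7](2) P2=[4,4,2,0,6,3](1)

Answer: 2 1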